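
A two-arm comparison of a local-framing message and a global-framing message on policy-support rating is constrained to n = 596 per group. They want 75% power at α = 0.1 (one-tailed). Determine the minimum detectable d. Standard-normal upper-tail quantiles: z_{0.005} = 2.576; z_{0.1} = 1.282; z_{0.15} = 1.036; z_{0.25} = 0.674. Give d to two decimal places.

For two independent groups of n = 596 each: d_min = (z_{α} + z_β)·√(2/n).
z-sum = 1.282 + 0.674 = 1.956.
d_min = 1.956 × √(2/596) = 1.956 × 0.0579 = 0.113.

d_min ≈ 0.11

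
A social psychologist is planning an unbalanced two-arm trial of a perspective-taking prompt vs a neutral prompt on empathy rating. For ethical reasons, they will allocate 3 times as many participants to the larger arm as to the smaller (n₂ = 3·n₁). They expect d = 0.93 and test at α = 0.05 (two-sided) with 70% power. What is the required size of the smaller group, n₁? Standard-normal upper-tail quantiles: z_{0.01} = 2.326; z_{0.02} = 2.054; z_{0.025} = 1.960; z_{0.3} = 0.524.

n₁ = 10

With allocation ratio k = n₂/n₁ = 3, Var(x̄₁−x̄₂) = σ²(1/n₁ + 1/(k·n₁)) = σ²·(k+1)/(k·n₁).
So n₁ = (1 + 1/k)·((z_{α/2} + z_β)/d)² = 1.333 × (2.484/0.93)².
n₁ = 1.333 × 7.13 = 9.5.
Round up: n₁ = 10, giving n₂ = 3 × 10 = 30.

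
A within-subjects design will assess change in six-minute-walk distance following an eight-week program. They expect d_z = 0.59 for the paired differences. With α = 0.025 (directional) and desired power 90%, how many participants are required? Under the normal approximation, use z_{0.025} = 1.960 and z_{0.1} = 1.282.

For a paired (one-sample on differences) test: n = ((z_{α} + z_β) / d)².
z_{α} + z_β = 1.960 + 1.282 = 3.242.
n = (3.242 / 0.59)² = 5.495² = 30.19.
Round up.

n = 31 pairs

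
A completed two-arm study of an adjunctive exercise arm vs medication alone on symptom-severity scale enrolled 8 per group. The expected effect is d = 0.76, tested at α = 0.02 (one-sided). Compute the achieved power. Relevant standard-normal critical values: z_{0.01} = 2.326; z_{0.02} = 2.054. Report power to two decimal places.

For two equal groups, power = Φ(d·√(n/2) − z_{α}).
d·√(n/2) = 0.76 × √(8/2) = 0.76 × 2.000 = 1.520.
z_β = 1.520 − 2.054 = -0.534.
Power = Φ(-0.534) = 0.297.

power ≈ 0.30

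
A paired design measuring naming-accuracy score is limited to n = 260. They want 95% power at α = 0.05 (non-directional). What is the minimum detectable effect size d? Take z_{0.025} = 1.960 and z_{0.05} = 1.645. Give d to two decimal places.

For a single sample (or paired design) of n = 260: d_min = (z_{α/2} + z_β)/√n.
z-sum = 1.960 + 1.645 = 3.605.
d_min = 3.605 / √260 = 3.605 / 16.125 = 0.224.

d_min ≈ 0.22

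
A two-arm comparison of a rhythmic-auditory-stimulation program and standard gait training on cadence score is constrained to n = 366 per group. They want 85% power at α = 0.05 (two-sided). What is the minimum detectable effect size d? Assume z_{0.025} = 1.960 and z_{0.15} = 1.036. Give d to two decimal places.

For two independent groups of n = 366 each: d_min = (z_{α/2} + z_β)·√(2/n).
z-sum = 1.960 + 1.036 = 2.996.
d_min = 2.996 × √(2/366) = 2.996 × 0.0739 = 0.221.

d_min ≈ 0.22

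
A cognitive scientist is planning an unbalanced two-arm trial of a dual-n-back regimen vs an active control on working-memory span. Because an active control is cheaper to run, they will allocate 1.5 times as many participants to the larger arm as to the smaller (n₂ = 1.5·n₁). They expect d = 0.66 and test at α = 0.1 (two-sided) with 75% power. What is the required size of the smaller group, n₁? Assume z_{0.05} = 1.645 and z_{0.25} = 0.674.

n₁ = 21

With allocation ratio k = n₂/n₁ = 1.5, Var(x̄₁−x̄₂) = σ²(1/n₁ + 1/(k·n₁)) = σ²·(k+1)/(k·n₁).
So n₁ = (1 + 1/k)·((z_{α/2} + z_β)/d)² = 1.667 × (2.319/0.66)².
n₁ = 1.667 × 12.35 = 20.6.
Round up: n₁ = 21, giving n₂ = ⌈1.5 × 21⌉ = ⌈31.5⌉ = 32.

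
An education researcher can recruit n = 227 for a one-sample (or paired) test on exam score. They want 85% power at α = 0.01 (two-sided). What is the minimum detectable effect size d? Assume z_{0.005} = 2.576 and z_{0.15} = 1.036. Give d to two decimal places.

For a single sample (or paired design) of n = 227: d_min = (z_{α/2} + z_β)/√n.
z-sum = 2.576 + 1.036 = 3.612.
d_min = 3.612 / √227 = 3.612 / 15.067 = 0.240.

d_min ≈ 0.24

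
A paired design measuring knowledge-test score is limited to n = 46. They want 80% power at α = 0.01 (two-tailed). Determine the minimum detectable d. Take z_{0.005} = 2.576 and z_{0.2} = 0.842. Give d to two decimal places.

d_min ≈ 0.50

For a single sample (or paired design) of n = 46: d_min = (z_{α/2} + z_β)/√n.
z-sum = 2.576 + 0.842 = 3.418.
d_min = 3.418 / √46 = 3.418 / 6.782 = 0.504.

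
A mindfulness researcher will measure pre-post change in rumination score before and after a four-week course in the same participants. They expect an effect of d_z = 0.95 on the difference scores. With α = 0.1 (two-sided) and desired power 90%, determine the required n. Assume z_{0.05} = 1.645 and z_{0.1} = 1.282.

For a paired (one-sample on differences) test: n = ((z_{α/2} + z_β) / d)².
z_{α/2} + z_β = 1.645 + 1.282 = 2.927.
n = (2.927 / 0.95)² = 3.081² = 9.49.
Round up.

n = 10 pairs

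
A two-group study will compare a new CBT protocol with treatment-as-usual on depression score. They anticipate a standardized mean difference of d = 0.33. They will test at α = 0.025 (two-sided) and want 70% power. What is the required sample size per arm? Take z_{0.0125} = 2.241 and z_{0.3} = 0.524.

n = 141 per group

For two independent groups with equal n: n = 2·((z_{α/2} + z_β) / d)².
z_{α/2} + z_β = 2.241 + 0.524 = 2.765.
n = 2 × (2.765 / 0.33)² = 2 × 8.379² = 2 × 70.20 = 140.4.
Round up to the next whole participant.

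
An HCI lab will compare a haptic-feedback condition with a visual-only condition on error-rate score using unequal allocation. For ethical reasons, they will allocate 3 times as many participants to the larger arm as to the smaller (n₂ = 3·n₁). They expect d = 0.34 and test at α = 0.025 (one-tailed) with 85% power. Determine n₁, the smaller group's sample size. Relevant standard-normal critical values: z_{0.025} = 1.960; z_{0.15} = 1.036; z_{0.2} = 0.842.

n₁ = 104

With allocation ratio k = n₂/n₁ = 3, Var(x̄₁−x̄₂) = σ²(1/n₁ + 1/(k·n₁)) = σ²·(k+1)/(k·n₁).
So n₁ = (1 + 1/k)·((z_{α} + z_β)/d)² = 1.333 × (2.996/0.34)².
n₁ = 1.333 × 77.65 = 103.5.
Round up: n₁ = 104, giving n₂ = 3 × 104 = 312.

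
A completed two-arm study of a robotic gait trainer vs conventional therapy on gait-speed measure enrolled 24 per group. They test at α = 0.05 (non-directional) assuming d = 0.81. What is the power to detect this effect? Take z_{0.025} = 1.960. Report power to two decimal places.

power ≈ 0.80

For two equal groups, power = Φ(d·√(n/2) − z_{α/2}).
d·√(n/2) = 0.81 × √(24/2) = 0.81 × 3.464 = 2.806.
z_β = 2.806 − 1.960 = 0.846.
Power = Φ(0.846) = 0.801.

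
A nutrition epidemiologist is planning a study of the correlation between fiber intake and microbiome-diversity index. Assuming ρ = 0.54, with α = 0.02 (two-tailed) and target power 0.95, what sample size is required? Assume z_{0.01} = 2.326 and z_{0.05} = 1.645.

n = 47

Fisher's z: C = ½·ln((1+r)/(1−r)) = ½·ln(3.3478) = 0.6042.
n = ((z_{α/2} + z_β)/C)² + 3.
(2.326 + 1.645) / 0.6042 = 3.971 / 0.6042 = 6.572.
n = 6.572² + 3 = 43.20 + 3 = 46.2.
Round up.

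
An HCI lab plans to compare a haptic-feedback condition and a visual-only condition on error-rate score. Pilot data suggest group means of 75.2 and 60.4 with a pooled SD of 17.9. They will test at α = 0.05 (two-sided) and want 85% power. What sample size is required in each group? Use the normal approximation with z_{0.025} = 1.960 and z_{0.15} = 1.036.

n = 27 per group

Cohen's d = |M₁ − M₂| / SD_pooled = |75.2 − 60.4| / 17.9 = 14.8 / 17.9 = 0.827.
For two independent groups with equal n: n = 2·((z_{α/2} + z_β) / d)².
z_{α/2} + z_β = 1.960 + 1.036 = 2.996.
n = 2 × (2.996 / 0.827)² = 2 × 3.623² = 2 × 13.12 = 26.2.
Round up to the next whole participant.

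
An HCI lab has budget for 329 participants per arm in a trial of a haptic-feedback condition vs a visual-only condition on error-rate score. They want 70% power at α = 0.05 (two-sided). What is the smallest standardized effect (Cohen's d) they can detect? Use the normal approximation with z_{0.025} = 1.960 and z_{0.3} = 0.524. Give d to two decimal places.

d_min ≈ 0.19

For two independent groups of n = 329 each: d_min = (z_{α/2} + z_β)·√(2/n).
z-sum = 1.960 + 0.524 = 2.484.
d_min = 2.484 × √(2/329) = 2.484 × 0.0780 = 0.194.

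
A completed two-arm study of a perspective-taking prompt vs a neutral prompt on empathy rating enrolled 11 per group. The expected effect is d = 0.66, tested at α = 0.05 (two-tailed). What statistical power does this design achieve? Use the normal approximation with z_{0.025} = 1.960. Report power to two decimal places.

power ≈ 0.34

For two equal groups, power = Φ(d·√(n/2) − z_{α/2}).
d·√(n/2) = 0.66 × √(11/2) = 0.66 × 2.345 = 1.548.
z_β = 1.548 − 1.960 = -0.412.
Power = Φ(-0.412) = 0.340.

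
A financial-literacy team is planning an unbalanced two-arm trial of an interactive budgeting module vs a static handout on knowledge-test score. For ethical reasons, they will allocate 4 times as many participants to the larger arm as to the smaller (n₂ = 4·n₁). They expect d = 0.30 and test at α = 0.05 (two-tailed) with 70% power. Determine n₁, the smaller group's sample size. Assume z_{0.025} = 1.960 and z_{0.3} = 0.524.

With allocation ratio k = n₂/n₁ = 4, Var(x̄₁−x̄₂) = σ²(1/n₁ + 1/(k·n₁)) = σ²·(k+1)/(k·n₁).
So n₁ = (1 + 1/k)·((z_{α/2} + z_β)/d)² = 1.250 × (2.484/0.30)².
n₁ = 1.250 × 68.56 = 85.7.
Round up: n₁ = 86, giving n₂ = 4 × 86 = 344.

n₁ = 86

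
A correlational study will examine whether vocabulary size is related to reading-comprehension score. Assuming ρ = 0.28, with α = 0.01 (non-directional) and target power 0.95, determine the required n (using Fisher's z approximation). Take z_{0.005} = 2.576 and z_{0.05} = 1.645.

n = 219

Fisher's z: C = ½·ln((1+r)/(1−r)) = ½·ln(1.7778) = 0.2877.
n = ((z_{α/2} + z_β)/C)² + 3.
(2.576 + 1.645) / 0.2877 = 4.221 / 0.2877 = 14.672.
n = 14.672² + 3 = 215.25 + 3 = 218.3.
Round up.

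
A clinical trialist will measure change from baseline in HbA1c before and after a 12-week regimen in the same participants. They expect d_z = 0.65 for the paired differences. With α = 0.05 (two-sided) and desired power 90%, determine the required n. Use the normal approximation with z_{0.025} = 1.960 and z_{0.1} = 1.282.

For a paired (one-sample on differences) test: n = ((z_{α/2} + z_β) / d)².
z_{α/2} + z_β = 1.960 + 1.282 = 3.242.
n = (3.242 / 0.65)² = 4.988² = 24.88.
Round up.

n = 25 pairs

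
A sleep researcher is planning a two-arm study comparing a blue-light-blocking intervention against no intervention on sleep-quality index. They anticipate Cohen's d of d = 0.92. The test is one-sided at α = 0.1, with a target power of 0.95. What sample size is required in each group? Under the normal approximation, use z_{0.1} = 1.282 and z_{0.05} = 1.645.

For two independent groups with equal n: n = 2·((z_{α} + z_β) / d)².
z_{α} + z_β = 1.282 + 1.645 = 2.927.
n = 2 × (2.927 / 0.92)² = 2 × 3.182² = 2 × 10.12 = 20.2.
Round up to the next whole participant.

n = 21 per group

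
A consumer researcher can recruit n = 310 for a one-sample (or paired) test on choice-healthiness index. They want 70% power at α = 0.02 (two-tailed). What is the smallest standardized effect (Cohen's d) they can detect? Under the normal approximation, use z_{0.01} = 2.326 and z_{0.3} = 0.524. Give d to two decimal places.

d_min ≈ 0.16

For a single sample (or paired design) of n = 310: d_min = (z_{α/2} + z_β)/√n.
z-sum = 2.326 + 0.524 = 2.850.
d_min = 2.850 / √310 = 2.850 / 17.607 = 0.162.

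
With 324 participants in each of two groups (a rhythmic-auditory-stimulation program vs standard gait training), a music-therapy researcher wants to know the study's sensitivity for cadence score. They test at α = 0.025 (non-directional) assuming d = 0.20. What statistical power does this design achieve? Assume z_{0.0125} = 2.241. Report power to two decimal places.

power ≈ 0.62

For two equal groups, power = Φ(d·√(n/2) − z_{α/2}).
d·√(n/2) = 0.20 × √(324/2) = 0.20 × 12.728 = 2.546.
z_β = 2.546 − 2.241 = 0.305.
Power = Φ(0.305) = 0.620.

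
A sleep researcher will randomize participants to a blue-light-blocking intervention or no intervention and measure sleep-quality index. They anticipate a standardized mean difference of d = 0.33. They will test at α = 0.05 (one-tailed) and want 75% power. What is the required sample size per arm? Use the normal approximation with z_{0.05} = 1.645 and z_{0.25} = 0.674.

n = 99 per group

For two independent groups with equal n: n = 2·((z_{α} + z_β) / d)².
z_{α} + z_β = 1.645 + 0.674 = 2.319.
n = 2 × (2.319 / 0.33)² = 2 × 7.027² = 2 × 49.38 = 98.8.
Round up to the next whole participant.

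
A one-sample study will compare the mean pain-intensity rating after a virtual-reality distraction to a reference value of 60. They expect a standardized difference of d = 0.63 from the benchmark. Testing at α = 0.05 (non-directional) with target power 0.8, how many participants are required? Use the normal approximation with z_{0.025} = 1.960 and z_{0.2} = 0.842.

For a one-sample test: n = ((z_{α/2} + z_β) / d)².
z_{α/2} + z_β = 1.960 + 0.842 = 2.802.
n = (2.802 / 0.63)² = 4.448² = 19.78.
Round up.

n = 20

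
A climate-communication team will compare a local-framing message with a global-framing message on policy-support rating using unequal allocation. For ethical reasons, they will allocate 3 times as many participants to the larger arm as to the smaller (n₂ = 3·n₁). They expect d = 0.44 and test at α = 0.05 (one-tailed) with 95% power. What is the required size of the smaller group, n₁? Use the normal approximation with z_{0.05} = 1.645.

With allocation ratio k = n₂/n₁ = 3, Var(x̄₁−x̄₂) = σ²(1/n₁ + 1/(k·n₁)) = σ²·(k+1)/(k·n₁).
So n₁ = (1 + 1/k)·((z_{α} + z_β)/d)² = 1.333 × (3.290/0.44)².
n₁ = 1.333 × 55.91 = 74.5.
Round up: n₁ = 75, giving n₂ = 3 × 75 = 225.

n₁ = 75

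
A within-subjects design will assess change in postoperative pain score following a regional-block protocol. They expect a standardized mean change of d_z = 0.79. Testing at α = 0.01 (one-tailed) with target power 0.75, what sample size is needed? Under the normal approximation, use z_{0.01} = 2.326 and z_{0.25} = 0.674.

n = 15 pairs

For a paired (one-sample on differences) test: n = ((z_{α} + z_β) / d)².
z_{α} + z_β = 2.326 + 0.674 = 3.000.
n = (3.000 / 0.79)² = 3.797² = 14.42.
Round up.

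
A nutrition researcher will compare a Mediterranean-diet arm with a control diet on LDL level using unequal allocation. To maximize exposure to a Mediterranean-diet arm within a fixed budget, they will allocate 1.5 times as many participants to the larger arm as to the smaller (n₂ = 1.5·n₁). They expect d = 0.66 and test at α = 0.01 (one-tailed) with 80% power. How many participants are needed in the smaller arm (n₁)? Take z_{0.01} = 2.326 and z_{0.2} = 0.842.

n₁ = 39

With allocation ratio k = n₂/n₁ = 1.5, Var(x̄₁−x̄₂) = σ²(1/n₁ + 1/(k·n₁)) = σ²·(k+1)/(k·n₁).
So n₁ = (1 + 1/k)·((z_{α} + z_β)/d)² = 1.667 × (3.168/0.66)².
n₁ = 1.667 × 23.04 = 38.4.
Round up: n₁ = 39, giving n₂ = ⌈1.5 × 39⌉ = ⌈58.5⌉ = 59.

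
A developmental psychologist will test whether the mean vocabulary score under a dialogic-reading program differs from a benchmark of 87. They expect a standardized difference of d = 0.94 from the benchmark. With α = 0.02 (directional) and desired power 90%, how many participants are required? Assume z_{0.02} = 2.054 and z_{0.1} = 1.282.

n = 13

For a one-sample test: n = ((z_{α} + z_β) / d)².
z_{α} + z_β = 2.054 + 1.282 = 3.336.
n = (3.336 / 0.94)² = 3.549² = 12.59.
Round up.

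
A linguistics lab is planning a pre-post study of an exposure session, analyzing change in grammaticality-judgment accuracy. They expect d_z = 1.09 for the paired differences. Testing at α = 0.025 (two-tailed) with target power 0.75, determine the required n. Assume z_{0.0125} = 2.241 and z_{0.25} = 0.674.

n = 8 pairs

For a paired (one-sample on differences) test: n = ((z_{α/2} + z_β) / d)².
z_{α/2} + z_β = 2.241 + 0.674 = 2.915.
n = (2.915 / 1.09)² = 2.674² = 7.15.
Round up.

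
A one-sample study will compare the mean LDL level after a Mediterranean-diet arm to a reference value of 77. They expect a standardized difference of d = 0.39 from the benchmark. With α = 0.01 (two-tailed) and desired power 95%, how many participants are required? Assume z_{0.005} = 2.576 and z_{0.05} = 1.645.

n = 118

For a one-sample test: n = ((z_{α/2} + z_β) / d)².
z_{α/2} + z_β = 2.576 + 1.645 = 4.221.
n = (4.221 / 0.39)² = 10.823² = 117.14.
Round up.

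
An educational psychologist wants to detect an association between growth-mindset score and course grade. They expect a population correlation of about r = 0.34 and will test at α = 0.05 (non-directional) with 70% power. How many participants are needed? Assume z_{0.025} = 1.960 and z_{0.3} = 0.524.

Fisher's z: C = ½·ln((1+r)/(1−r)) = ½·ln(2.0303) = 0.3541.
n = ((z_{α/2} + z_β)/C)² + 3.
(1.960 + 0.524) / 0.3541 = 2.484 / 0.3541 = 7.015.
n = 7.015² + 3 = 49.21 + 3 = 52.2.
Round up.

n = 53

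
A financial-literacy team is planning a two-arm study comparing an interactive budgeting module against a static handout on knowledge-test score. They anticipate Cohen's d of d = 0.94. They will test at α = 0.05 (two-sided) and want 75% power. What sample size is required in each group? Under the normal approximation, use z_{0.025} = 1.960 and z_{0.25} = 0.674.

n = 16 per group

For two independent groups with equal n: n = 2·((z_{α/2} + z_β) / d)².
z_{α/2} + z_β = 1.960 + 0.674 = 2.634.
n = 2 × (2.634 / 0.94)² = 2 × 2.802² = 2 × 7.85 = 15.7.
Round up to the next whole participant.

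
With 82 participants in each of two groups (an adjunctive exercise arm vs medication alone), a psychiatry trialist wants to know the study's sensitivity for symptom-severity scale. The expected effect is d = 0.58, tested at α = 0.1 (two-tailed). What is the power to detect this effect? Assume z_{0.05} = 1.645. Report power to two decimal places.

For two equal groups, power = Φ(d·√(n/2) − z_{α/2}).
d·√(n/2) = 0.58 × √(82/2) = 0.58 × 6.403 = 3.714.
z_β = 3.714 − 1.645 = 2.069.
Power = Φ(2.069) = 0.981.

power ≈ 0.98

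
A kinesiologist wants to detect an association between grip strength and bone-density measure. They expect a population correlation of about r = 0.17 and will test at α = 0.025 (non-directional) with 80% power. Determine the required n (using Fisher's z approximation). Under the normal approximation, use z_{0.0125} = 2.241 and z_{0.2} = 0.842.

n = 326

Fisher's z: C = ½·ln((1+r)/(1−r)) = ½·ln(1.4096) = 0.1717.
n = ((z_{α/2} + z_β)/C)² + 3.
(2.241 + 0.842) / 0.1717 = 3.083 / 0.1717 = 17.956.
n = 17.956² + 3 = 322.41 + 3 = 325.4.
Round up.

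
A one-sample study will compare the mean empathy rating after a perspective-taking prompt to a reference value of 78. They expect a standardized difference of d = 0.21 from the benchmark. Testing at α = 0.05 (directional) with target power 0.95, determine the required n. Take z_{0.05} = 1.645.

For a one-sample test: n = ((z_{α} + z_β) / d)².
z_{α} + z_β = 1.645 + 1.645 = 3.290.
n = (3.290 / 0.21)² = 15.667² = 245.44.
Round up.

n = 246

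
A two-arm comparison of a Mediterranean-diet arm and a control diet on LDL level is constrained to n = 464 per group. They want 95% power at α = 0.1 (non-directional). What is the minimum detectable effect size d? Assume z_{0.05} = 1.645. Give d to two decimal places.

d_min ≈ 0.22

For two independent groups of n = 464 each: d_min = (z_{α/2} + z_β)·√(2/n).
z-sum = 1.645 + 1.645 = 3.290.
d_min = 3.290 × √(2/464) = 3.290 × 0.0657 = 0.216.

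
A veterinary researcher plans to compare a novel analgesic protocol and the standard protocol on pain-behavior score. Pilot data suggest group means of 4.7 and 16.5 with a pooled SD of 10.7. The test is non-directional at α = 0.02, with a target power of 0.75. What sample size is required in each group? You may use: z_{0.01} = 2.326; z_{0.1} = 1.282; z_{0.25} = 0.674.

n = 15 per group

Cohen's d = |M₁ − M₂| / SD_pooled = |4.7 − 16.5| / 10.7 = 11.8 / 10.7 = 1.103.
For two independent groups with equal n: n = 2·((z_{α/2} + z_β) / d)².
z_{α/2} + z_β = 2.326 + 0.674 = 3.000.
n = 2 × (3.000 / 1.103)² = 2 × 2.720² = 2 × 7.40 = 14.8.
Round up to the next whole participant.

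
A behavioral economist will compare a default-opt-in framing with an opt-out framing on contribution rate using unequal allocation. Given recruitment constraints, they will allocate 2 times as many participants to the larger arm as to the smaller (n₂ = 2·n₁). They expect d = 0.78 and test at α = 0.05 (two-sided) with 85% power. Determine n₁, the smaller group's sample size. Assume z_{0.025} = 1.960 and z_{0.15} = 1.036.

n₁ = 23

With allocation ratio k = n₂/n₁ = 2, Var(x̄₁−x̄₂) = σ²(1/n₁ + 1/(k·n₁)) = σ²·(k+1)/(k·n₁).
So n₁ = (1 + 1/k)·((z_{α/2} + z_β)/d)² = 1.500 × (2.996/0.78)².
n₁ = 1.500 × 14.75 = 22.1.
Round up: n₁ = 23, giving n₂ = 2 × 23 = 46.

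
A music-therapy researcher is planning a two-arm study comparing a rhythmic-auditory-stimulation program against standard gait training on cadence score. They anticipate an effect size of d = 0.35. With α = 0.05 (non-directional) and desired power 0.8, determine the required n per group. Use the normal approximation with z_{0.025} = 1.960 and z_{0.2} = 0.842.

For two independent groups with equal n: n = 2·((z_{α/2} + z_β) / d)².
z_{α/2} + z_β = 1.960 + 0.842 = 2.802.
n = 2 × (2.802 / 0.35)² = 2 × 8.006² = 2 × 64.09 = 128.2.
Round up to the next whole participant.

n = 129 per group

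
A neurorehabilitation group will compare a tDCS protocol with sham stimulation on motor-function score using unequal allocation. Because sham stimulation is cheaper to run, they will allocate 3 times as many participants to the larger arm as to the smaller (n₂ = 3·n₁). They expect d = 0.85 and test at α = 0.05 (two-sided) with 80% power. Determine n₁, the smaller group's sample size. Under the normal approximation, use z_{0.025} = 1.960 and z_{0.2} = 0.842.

n₁ = 15

With allocation ratio k = n₂/n₁ = 3, Var(x̄₁−x̄₂) = σ²(1/n₁ + 1/(k·n₁)) = σ²·(k+1)/(k·n₁).
So n₁ = (1 + 1/k)·((z_{α/2} + z_β)/d)² = 1.333 × (2.802/0.85)².
n₁ = 1.333 × 10.87 = 14.5.
Round up: n₁ = 15, giving n₂ = 3 × 15 = 45.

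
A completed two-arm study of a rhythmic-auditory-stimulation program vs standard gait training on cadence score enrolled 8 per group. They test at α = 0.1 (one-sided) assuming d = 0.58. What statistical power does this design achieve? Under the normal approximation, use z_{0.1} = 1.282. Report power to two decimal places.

For two equal groups, power = Φ(d·√(n/2) − z_{α}).
d·√(n/2) = 0.58 × √(8/2) = 0.58 × 2.000 = 1.160.
z_β = 1.160 − 1.282 = -0.122.
Power = Φ(-0.122) = 0.451.

power ≈ 0.45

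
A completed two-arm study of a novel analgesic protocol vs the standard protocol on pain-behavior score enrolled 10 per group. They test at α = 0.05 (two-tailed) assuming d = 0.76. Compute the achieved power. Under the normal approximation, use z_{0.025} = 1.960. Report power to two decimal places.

power ≈ 0.40

For two equal groups, power = Φ(d·√(n/2) − z_{α/2}).
d·√(n/2) = 0.76 × √(10/2) = 0.76 × 2.236 = 1.699.
z_β = 1.699 − 1.960 = -0.261.
Power = Φ(-0.261) = 0.397.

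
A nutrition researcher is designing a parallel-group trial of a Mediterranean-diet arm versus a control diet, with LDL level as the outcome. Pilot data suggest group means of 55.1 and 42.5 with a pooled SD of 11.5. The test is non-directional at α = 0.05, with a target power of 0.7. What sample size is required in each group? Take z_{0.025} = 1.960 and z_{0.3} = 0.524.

Cohen's d = |M₁ − M₂| / SD_pooled = |55.1 − 42.5| / 11.5 = 12.6 / 11.5 = 1.096.
For two independent groups with equal n: n = 2·((z_{α/2} + z_β) / d)².
z_{α/2} + z_β = 1.960 + 0.524 = 2.484.
n = 2 × (2.484 / 1.096)² = 2 × 2.266² = 2 × 5.14 = 10.3.
Round up to the next whole participant.

n = 11 per group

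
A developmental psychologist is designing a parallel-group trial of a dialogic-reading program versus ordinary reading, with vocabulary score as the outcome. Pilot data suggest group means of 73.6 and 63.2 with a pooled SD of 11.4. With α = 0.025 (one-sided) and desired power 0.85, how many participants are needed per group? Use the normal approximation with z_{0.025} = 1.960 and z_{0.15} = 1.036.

n = 22 per group

Cohen's d = |M₁ − M₂| / SD_pooled = |73.6 − 63.2| / 11.4 = 10.4 / 11.4 = 0.912.
For two independent groups with equal n: n = 2·((z_{α} + z_β) / d)².
z_{α} + z_β = 1.960 + 1.036 = 2.996.
n = 2 × (2.996 / 0.912)² = 2 × 3.285² = 2 × 10.79 = 21.6.
Round up to the next whole participant.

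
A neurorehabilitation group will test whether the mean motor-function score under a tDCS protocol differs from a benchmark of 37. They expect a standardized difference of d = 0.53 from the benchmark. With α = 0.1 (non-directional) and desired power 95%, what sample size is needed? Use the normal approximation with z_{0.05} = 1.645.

n = 39

For a one-sample test: n = ((z_{α/2} + z_β) / d)².
z_{α/2} + z_β = 1.645 + 1.645 = 3.290.
n = (3.290 / 0.53)² = 6.208² = 38.53.
Round up.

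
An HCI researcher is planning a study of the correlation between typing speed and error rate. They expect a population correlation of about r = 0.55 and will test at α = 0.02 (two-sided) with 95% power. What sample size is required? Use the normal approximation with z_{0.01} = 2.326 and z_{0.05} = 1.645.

n = 45

Fisher's z: C = ½·ln((1+r)/(1−r)) = ½·ln(3.4444) = 0.6184.
n = ((z_{α/2} + z_β)/C)² + 3.
(2.326 + 1.645) / 0.6184 = 3.971 / 0.6184 = 6.421.
n = 6.421² + 3 = 41.23 + 3 = 44.2.
Round up.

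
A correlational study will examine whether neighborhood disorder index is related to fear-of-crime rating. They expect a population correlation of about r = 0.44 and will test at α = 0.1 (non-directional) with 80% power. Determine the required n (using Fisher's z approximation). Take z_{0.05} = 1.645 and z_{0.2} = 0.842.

n = 31

Fisher's z: C = ½·ln((1+r)/(1−r)) = ½·ln(2.5714) = 0.4722.
n = ((z_{α/2} + z_β)/C)² + 3.
(1.645 + 0.842) / 0.4722 = 2.487 / 0.4722 = 5.267.
n = 5.267² + 3 = 27.74 + 3 = 30.7.
Round up.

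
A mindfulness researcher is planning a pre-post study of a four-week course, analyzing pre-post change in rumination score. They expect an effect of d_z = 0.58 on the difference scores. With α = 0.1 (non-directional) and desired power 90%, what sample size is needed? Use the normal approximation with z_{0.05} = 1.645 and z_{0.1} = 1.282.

For a paired (one-sample on differences) test: n = ((z_{α/2} + z_β) / d)².
z_{α/2} + z_β = 1.645 + 1.282 = 2.927.
n = (2.927 / 0.58)² = 5.047² = 25.47.
Round up.

n = 26 pairs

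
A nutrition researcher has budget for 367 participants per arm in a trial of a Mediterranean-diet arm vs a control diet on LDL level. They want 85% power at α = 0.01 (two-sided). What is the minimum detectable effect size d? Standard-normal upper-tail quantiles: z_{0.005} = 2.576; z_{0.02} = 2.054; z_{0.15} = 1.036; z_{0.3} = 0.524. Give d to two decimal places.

d_min ≈ 0.27

For two independent groups of n = 367 each: d_min = (z_{α/2} + z_β)·√(2/n).
z-sum = 2.576 + 1.036 = 3.612.
d_min = 3.612 × √(2/367) = 3.612 × 0.0738 = 0.267.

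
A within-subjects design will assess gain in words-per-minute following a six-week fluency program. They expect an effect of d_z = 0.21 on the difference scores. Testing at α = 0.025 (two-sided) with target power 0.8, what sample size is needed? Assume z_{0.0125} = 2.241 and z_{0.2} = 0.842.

n = 216 pairs

For a paired (one-sample on differences) test: n = ((z_{α/2} + z_β) / d)².
z_{α/2} + z_β = 2.241 + 0.842 = 3.083.
n = (3.083 / 0.21)² = 14.681² = 215.53.
Round up.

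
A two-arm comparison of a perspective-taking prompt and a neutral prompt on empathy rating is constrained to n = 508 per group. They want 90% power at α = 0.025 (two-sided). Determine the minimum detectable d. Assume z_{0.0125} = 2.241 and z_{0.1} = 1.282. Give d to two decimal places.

For two independent groups of n = 508 each: d_min = (z_{α/2} + z_β)·√(2/n).
z-sum = 2.241 + 1.282 = 3.523.
d_min = 3.523 × √(2/508) = 3.523 × 0.0627 = 0.221.

d_min ≈ 0.22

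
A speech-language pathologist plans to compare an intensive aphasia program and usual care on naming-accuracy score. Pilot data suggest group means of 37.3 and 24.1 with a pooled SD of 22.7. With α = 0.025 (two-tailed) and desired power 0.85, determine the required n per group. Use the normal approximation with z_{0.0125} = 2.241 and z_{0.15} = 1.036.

n = 64 per group

Cohen's d = |M₁ − M₂| / SD_pooled = |37.3 − 24.1| / 22.7 = 13.2 / 22.7 = 0.581.
For two independent groups with equal n: n = 2·((z_{α/2} + z_β) / d)².
z_{α/2} + z_β = 2.241 + 1.036 = 3.277.
n = 2 × (3.277 / 0.581)² = 2 × 5.640² = 2 × 31.81 = 63.6.
Round up to the next whole participant.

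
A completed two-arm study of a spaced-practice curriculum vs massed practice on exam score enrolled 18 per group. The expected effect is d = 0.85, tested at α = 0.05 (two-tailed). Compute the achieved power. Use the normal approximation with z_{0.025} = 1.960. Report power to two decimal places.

For two equal groups, power = Φ(d·√(n/2) − z_{α/2}).
d·√(n/2) = 0.85 × √(18/2) = 0.85 × 3.000 = 2.550.
z_β = 2.550 − 1.960 = 0.590.
Power = Φ(0.590) = 0.722.

power ≈ 0.72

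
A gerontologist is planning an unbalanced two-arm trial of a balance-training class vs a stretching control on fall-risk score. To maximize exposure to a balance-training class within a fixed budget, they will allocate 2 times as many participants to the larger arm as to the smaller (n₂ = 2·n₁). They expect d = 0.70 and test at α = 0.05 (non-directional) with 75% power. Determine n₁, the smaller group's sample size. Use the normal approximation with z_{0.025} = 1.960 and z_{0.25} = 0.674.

n₁ = 22

With allocation ratio k = n₂/n₁ = 2, Var(x̄₁−x̄₂) = σ²(1/n₁ + 1/(k·n₁)) = σ²·(k+1)/(k·n₁).
So n₁ = (1 + 1/k)·((z_{α/2} + z_β)/d)² = 1.500 × (2.634/0.70)².
n₁ = 1.500 × 14.16 = 21.2.
Round up: n₁ = 22, giving n₂ = 2 × 22 = 44.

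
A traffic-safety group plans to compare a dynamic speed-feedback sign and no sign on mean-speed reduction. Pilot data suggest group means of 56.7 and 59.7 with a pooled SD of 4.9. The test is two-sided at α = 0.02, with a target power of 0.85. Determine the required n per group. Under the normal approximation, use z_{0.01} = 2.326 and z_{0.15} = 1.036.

n = 61 per group

Cohen's d = |M₁ − M₂| / SD_pooled = |56.7 − 59.7| / 4.9 = 3.0 / 4.9 = 0.612.
For two independent groups with equal n: n = 2·((z_{α/2} + z_β) / d)².
z_{α/2} + z_β = 2.326 + 1.036 = 3.362.
n = 2 × (3.362 / 0.612)² = 2 × 5.493² = 2 × 30.18 = 60.4.
Round up to the next whole participant.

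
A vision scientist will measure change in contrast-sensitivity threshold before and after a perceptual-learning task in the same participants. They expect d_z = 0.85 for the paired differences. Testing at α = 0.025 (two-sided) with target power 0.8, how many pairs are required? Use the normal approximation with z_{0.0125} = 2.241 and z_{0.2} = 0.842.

For a paired (one-sample on differences) test: n = ((z_{α/2} + z_β) / d)².
z_{α/2} + z_β = 2.241 + 0.842 = 3.083.
n = (3.083 / 0.85)² = 3.627² = 13.16.
Round up.

n = 14 pairs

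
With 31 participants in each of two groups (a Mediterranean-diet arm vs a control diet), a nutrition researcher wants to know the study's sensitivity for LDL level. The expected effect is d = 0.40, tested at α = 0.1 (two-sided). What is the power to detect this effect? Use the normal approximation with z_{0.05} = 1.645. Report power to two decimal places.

For two equal groups, power = Φ(d·√(n/2) − z_{α/2}).
d·√(n/2) = 0.40 × √(31/2) = 0.40 × 3.937 = 1.575.
z_β = 1.575 − 1.645 = -0.070.
Power = Φ(-0.070) = 0.472.

power ≈ 0.47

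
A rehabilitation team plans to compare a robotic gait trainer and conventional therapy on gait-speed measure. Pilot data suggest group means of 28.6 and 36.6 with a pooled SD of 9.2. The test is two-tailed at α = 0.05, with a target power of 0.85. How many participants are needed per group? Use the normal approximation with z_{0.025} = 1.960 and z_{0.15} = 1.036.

n = 24 per group

Cohen's d = |M₁ − M₂| / SD_pooled = |28.6 − 36.6| / 9.2 = 8.0 / 9.2 = 0.870.
For two independent groups with equal n: n = 2·((z_{α/2} + z_β) / d)².
z_{α/2} + z_β = 1.960 + 1.036 = 2.996.
n = 2 × (2.996 / 0.870)² = 2 × 3.444² = 2 × 11.86 = 23.7.
Round up to the next whole participant.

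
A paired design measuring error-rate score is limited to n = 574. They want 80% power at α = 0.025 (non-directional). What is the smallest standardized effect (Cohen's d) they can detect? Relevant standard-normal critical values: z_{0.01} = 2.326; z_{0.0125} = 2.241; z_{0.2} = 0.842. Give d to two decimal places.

For a single sample (or paired design) of n = 574: d_min = (z_{α/2} + z_β)/√n.
z-sum = 2.241 + 0.842 = 3.083.
d_min = 3.083 / √574 = 3.083 / 23.958 = 0.129.

d_min ≈ 0.13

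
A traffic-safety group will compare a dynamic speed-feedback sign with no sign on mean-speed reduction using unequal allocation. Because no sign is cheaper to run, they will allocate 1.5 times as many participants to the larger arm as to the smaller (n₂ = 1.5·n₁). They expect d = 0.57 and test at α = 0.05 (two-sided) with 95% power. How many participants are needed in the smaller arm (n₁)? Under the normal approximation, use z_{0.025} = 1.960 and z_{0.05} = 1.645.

With allocation ratio k = n₂/n₁ = 1.5, Var(x̄₁−x̄₂) = σ²(1/n₁ + 1/(k·n₁)) = σ²·(k+1)/(k·n₁).
So n₁ = (1 + 1/k)·((z_{α/2} + z_β)/d)² = 1.667 × (3.605/0.57)².
n₁ = 1.667 × 40.00 = 66.7.
Round up: n₁ = 67, giving n₂ = ⌈1.5 × 67⌉ = ⌈100.5⌉ = 101.

n₁ = 67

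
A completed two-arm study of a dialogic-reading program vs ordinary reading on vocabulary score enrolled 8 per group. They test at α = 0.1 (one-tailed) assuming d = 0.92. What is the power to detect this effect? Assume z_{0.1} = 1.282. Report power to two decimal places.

power ≈ 0.71

For two equal groups, power = Φ(d·√(n/2) − z_{α}).
d·√(n/2) = 0.92 × √(8/2) = 0.92 × 2.000 = 1.840.
z_β = 1.840 − 1.282 = 0.558.
Power = Φ(0.558) = 0.712.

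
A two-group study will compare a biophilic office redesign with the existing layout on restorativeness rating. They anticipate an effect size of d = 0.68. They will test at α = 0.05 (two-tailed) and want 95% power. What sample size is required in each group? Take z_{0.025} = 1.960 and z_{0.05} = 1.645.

For two independent groups with equal n: n = 2·((z_{α/2} + z_β) / d)².
z_{α/2} + z_β = 1.960 + 1.645 = 3.605.
n = 2 × (3.605 / 0.68)² = 2 × 5.301² = 2 × 28.11 = 56.2.
Round up to the next whole participant.

n = 57 per group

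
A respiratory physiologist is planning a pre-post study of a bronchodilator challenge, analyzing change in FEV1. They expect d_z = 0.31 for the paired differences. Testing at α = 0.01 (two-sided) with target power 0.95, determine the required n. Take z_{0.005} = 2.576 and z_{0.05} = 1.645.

n = 186 pairs

For a paired (one-sample on differences) test: n = ((z_{α/2} + z_β) / d)².
z_{α/2} + z_β = 2.576 + 1.645 = 4.221.
n = (4.221 / 0.31)² = 13.616² = 185.40.
Round up.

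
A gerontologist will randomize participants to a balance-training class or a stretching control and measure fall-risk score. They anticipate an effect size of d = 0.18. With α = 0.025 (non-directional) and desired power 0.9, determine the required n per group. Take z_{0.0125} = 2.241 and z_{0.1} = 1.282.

n = 767 per group

For two independent groups with equal n: n = 2·((z_{α/2} + z_β) / d)².
z_{α/2} + z_β = 2.241 + 1.282 = 3.523.
n = 2 × (3.523 / 0.18)² = 2 × 19.572² = 2 × 383.07 = 766.1.
Round up to the next whole participant.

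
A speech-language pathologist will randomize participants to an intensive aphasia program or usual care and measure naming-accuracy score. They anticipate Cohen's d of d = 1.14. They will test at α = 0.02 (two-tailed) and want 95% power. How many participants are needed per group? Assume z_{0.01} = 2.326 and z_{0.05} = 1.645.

For two independent groups with equal n: n = 2·((z_{α/2} + z_β) / d)².
z_{α/2} + z_β = 2.326 + 1.645 = 3.971.
n = 2 × (3.971 / 1.14)² = 2 × 3.483² = 2 × 12.13 = 24.3.
Round up to the next whole participant.

n = 25 per group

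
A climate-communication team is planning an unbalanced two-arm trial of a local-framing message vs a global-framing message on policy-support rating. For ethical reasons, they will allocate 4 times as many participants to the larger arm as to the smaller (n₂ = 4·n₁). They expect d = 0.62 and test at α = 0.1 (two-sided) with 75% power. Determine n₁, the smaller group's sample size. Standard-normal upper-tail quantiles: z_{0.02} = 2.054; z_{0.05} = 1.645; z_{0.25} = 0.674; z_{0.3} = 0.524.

With allocation ratio k = n₂/n₁ = 4, Var(x̄₁−x̄₂) = σ²(1/n₁ + 1/(k·n₁)) = σ²·(k+1)/(k·n₁).
So n₁ = (1 + 1/k)·((z_{α/2} + z_β)/d)² = 1.250 × (2.319/0.62)².
n₁ = 1.250 × 13.99 = 17.5.
Round up: n₁ = 18, giving n₂ = 4 × 18 = 72.

n₁ = 18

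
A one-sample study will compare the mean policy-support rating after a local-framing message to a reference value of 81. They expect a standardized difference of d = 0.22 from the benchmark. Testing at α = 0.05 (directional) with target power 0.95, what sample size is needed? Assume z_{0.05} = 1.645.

For a one-sample test: n = ((z_{α} + z_β) / d)².
z_{α} + z_β = 1.645 + 1.645 = 3.290.
n = (3.290 / 0.22)² = 14.955² = 223.64.
Round up.

n = 224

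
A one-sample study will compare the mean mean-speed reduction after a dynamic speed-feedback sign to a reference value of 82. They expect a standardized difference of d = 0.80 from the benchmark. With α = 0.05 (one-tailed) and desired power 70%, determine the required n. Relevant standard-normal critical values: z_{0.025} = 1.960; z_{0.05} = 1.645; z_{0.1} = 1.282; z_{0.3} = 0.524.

n = 8

For a one-sample test: n = ((z_{α} + z_β) / d)².
z_{α} + z_β = 1.645 + 0.524 = 2.169.
n = (2.169 / 0.80)² = 2.711² = 7.35.
Round up.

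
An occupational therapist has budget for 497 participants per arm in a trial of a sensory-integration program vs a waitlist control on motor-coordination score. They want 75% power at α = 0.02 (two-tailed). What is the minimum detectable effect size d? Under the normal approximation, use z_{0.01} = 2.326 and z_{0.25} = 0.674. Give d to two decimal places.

For two independent groups of n = 497 each: d_min = (z_{α/2} + z_β)·√(2/n).
z-sum = 2.326 + 0.674 = 3.000.
d_min = 3.000 × √(2/497) = 3.000 × 0.0634 = 0.190.

d_min ≈ 0.19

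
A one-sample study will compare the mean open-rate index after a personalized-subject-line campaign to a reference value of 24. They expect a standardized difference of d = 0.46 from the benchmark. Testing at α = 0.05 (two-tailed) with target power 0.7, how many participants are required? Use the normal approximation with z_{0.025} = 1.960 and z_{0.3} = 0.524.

For a one-sample test: n = ((z_{α/2} + z_β) / d)².
z_{α/2} + z_β = 1.960 + 0.524 = 2.484.
n = (2.484 / 0.46)² = 5.400² = 29.16.
Round up.

n = 30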